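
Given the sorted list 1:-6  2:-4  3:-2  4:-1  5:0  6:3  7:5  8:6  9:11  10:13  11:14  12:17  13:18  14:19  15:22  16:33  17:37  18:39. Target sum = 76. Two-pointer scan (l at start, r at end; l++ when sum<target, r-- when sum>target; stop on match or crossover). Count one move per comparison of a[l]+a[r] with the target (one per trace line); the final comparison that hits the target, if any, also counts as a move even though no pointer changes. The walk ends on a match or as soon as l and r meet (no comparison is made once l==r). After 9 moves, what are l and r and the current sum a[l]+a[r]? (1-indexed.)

l=1 r=18: -6+39=33 <76, l++
l=2 r=18: -4+39=35 <76, l++
l=3 r=18: -2+39=37 <76, l++
l=4 r=18: -1+39=38 <76, l++
l=5 r=18: 0+39=39 <76, l++
l=6 r=18: 3+39=42 <76, l++
l=7 r=18: 5+39=44 <76, l++
l=8 r=18: 6+39=45 <76, l++
l=9 r=18: 11+39=50 <76, l++

l=10, r=18, sum=52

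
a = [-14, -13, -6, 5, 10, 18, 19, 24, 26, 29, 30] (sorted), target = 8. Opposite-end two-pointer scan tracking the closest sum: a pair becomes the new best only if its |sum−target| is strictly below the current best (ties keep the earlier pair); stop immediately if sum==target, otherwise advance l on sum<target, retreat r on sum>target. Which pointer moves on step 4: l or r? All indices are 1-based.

l=1 r=11: -14+30=16 d=8 *, r--
l=1 r=10: -14+29=15 d=7 *, r--
l=1 r=9: -14+26=12 d=4 *, r--
l=1 r=8: -14+24=10 d=2 *, r--

r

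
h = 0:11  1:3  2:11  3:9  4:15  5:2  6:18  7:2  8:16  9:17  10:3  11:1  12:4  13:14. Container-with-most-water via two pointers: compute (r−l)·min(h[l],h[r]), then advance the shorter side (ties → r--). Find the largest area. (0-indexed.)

l=0 r=13: min(11,14)*13=143 best=143 *, l++
l=1 r=13: min(3,14)*12=36 best=143, l++
l=2 r=13: min(11,14)*11=121 best=143, l++
l=3 r=13: min(9,14)*10=90 best=143, l++
l=4 r=13: min(15,14)*9=126 best=143, r--
l=4 r=12: min(15,4)*8=32 best=143, r--
l=4 r=11: min(15,1)*7=7 best=143, r--
l=4 r=10: min(15,3)*6=18 best=143, r--
l=4 r=9: min(15,17)*5=75 best=143, l++
l=5 r=9: min(2,17)*4=8 best=143, l++
l=6 r=9: min(18,17)*3=51 best=143, r--
l=6 r=8: min(18,16)*2=32 best=143, r--
l=6 r=7: min(18,2)*1=2 best=143, r--

max area = 143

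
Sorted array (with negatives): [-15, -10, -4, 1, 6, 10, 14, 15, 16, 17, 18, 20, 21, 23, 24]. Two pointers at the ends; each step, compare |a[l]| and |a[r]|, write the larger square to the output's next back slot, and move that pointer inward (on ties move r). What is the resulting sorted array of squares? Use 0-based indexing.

[1, 16, 36, 100, 100, 196, 225, 225, 256, 289, 324, 400, 441, 529, 576]

l=0 r=14: |-15|<=|24| out[14]=576, r--
l=0 r=13: |-15|<=|23| out[13]=529, r--
l=0 r=12: |-15|<=|21| out[12]=441, r--
l=0 r=11: |-15|<=|20| out[11]=400, r--
l=0 r=10: |-15|<=|18| out[10]=324, r--
l=0 r=9: |-15|<=|17| out[9]=289, r--
l=0 r=8: |-15|<=|16| out[8]=256, r--
l=0 r=7: |-15|<=|15| out[7]=225, r--
l=0 r=6: |-15|>|14| out[6]=225, l++
l=1 r=6: |-10|<=|14| out[5]=196, r--
l=1 r=5: |-10|<=|10| out[4]=100, r--
l=1 r=4: |-10|>|6| out[3]=100, l++
l=2 r=4: |-4|<=|6| out[2]=36, r--
l=2 r=3: |-4|>|1| out[1]=16, l++
l=3 r=3: |1|<=|1| out[0]=1, r--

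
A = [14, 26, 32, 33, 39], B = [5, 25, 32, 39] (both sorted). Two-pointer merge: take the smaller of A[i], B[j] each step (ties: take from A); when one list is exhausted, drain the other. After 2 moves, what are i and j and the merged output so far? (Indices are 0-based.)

i=1, j=1, merged so far=[5, 14]

i=0 j=0: A[i]=14>B[j]=5 take 5, j++
i=0 j=1: A[i]=14<=B[j]=25 take 14, i++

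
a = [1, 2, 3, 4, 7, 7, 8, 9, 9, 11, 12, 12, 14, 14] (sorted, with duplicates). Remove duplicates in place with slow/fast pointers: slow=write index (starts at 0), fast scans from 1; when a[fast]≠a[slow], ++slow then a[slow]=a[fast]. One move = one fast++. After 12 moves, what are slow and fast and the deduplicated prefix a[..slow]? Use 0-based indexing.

slow=9, fast=13, prefix=[1, 2, 3, 4, 7, 8, 9, 11, 12, 14]

(s=0,f=1) a[fast]=2≠a[slow]=1 write a[1]=2 → slow++,fast++
(s=1,f=2) a[fast]=3≠a[slow]=2 write a[2]=3 → slow++,fast++
(s=2,f=3) a[fast]=4≠a[slow]=3 write a[3]=4 → slow++,fast++
(s=3,f=4) a[fast]=7≠a[slow]=4 write a[4]=7 → slow++,fast++
(s=4,f=5) a[fast]=7=a[slow] dup → fast++
(s=4,f=6) a[fast]=8≠a[slow]=7 write a[5]=8 → slow++,fast++
(s=5,f=7) a[fast]=9≠a[slow]=8 write a[6]=9 → slow++,fast++
(s=6,f=8) a[fast]=9=a[slow] dup → fast++
(s=6,f=9) a[fast]=11≠a[slow]=9 write a[7]=11 → slow++,fast++
(s=7,f=10) a[fast]=12≠a[slow]=11 write a[8]=12 → slow++,fast++
(s=8,f=11) a[fast]=12=a[slow] dup → fast++
(s=8,f=12) a[fast]=14≠a[slow]=12 write a[9]=14 → slow++,fast++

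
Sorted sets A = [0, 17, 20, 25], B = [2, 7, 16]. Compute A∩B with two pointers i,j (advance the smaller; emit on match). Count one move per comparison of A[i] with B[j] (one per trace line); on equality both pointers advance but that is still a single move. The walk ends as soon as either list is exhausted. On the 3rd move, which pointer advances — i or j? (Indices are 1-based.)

i=1 j=1: 0<2, i++
i=2 j=1: 17>2, j++
i=2 j=2: 17>7, j++

j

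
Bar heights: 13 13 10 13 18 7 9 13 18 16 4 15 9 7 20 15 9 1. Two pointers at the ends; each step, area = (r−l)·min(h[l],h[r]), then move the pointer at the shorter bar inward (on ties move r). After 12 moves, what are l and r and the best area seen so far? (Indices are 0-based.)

l=0 r=17: min(13,1)*17=17 best=17 *, r--
l=0 r=16: min(13,9)*16=144 best=144 *, r--
l=0 r=15: min(13,15)*15=195 best=195 *, l++
l=1 r=15: min(13,15)*14=182 best=195, l++
l=2 r=15: min(10,15)*13=130 best=195, l++
l=3 r=15: min(13,15)*12=156 best=195, l++
l=4 r=15: min(18,15)*11=165 best=195, r--
l=4 r=14: min(18,20)*10=180 best=195, l++
l=5 r=14: min(7,20)*9=63 best=195, l++
l=6 r=14: min(9,20)*8=72 best=195, l++
l=7 r=14: min(13,20)*7=91 best=195, l++
l=8 r=14: min(18,20)*6=108 best=195, l++

l=9, r=14, best area=195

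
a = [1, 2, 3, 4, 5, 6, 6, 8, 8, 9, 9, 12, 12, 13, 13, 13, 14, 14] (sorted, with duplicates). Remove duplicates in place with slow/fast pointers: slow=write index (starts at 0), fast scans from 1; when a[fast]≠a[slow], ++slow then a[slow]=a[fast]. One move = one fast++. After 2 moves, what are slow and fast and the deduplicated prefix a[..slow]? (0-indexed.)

slow=2, fast=3, prefix=[1, 2, 3]

slow=0 fast=1: a[fast]=2≠a[slow]=1 write a[1]=2, slow++,fast++
slow=1 fast=2: a[fast]=3≠a[slow]=2 write a[2]=3, slow++,fast++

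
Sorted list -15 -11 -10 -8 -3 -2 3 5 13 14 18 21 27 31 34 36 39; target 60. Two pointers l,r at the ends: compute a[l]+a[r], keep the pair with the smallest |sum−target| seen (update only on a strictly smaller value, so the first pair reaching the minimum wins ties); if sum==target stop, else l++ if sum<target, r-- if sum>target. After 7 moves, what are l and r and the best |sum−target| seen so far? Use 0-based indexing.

l=7, r=16, best |Δ|=18

l=0 r=16: -15+39=24 d=36 *, l++
l=1 r=16: -11+39=28 d=32 *, l++
l=2 r=16: -10+39=29 d=31 *, l++
l=3 r=16: -8+39=31 d=29 *, l++
l=4 r=16: -3+39=36 d=24 *, l++
l=5 r=16: -2+39=37 d=23 *, l++
l=6 r=16: 3+39=42 d=18 *, l++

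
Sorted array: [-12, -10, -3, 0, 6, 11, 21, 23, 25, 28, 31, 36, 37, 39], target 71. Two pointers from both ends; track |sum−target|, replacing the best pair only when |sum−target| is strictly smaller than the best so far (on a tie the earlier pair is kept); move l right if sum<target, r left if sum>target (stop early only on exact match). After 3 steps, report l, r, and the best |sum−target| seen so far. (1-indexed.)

l=1 r=14: -12+39=27 d=44 *, l++
l=2 r=14: -10+39=29 d=42 *, l++
l=3 r=14: -3+39=36 d=35 *, l++

l=4, r=14, best |Δ|=35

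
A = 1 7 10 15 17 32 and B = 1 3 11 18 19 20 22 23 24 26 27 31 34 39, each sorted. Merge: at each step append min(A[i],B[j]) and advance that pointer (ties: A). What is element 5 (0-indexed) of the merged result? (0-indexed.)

i=0 j=0: A[i]=1<=B[j]=1 take 1, i++
i=1 j=0: A[i]=7>B[j]=1 take 1, j++
i=1 j=1: A[i]=7>B[j]=3 take 3, j++
i=1 j=2: A[i]=7<=B[j]=11 take 7, i++
i=2 j=2: A[i]=10<=B[j]=11 take 10, i++
i=3 j=2: A[i]=15>B[j]=11 take 11, j++
i=3 j=3: A[i]=15<=B[j]=18 take 15, i++
i=4 j=3: A[i]=17<=B[j]=18 take 17, i++
i=5 j=3: A[i]=32>B[j]=18 take 18, j++
i=5 j=4: A[i]=32>B[j]=19 take 19, j++
i=5 j=5: A[i]=32>B[j]=20 take 20, j++
i=5 j=6: A[i]=32>B[j]=22 take 22, j++
i=5 j=7: A[i]=32>B[j]=23 take 23, j++
i=5 j=8: A[i]=32>B[j]=24 take 24, j++
i=5 j=9: A[i]=32>B[j]=26 take 26, j++
i=5 j=10: A[i]=32>B[j]=27 take 27, j++
i=5 j=11: A[i]=32>B[j]=31 take 31, j++
i=5 j=12: A[i]=32<=B[j]=34 take 32, i++
i=6 j=12: A done, take B[j]=34, j++
i=6 j=13: A done, take B[j]=39, j++

merged[5] = 11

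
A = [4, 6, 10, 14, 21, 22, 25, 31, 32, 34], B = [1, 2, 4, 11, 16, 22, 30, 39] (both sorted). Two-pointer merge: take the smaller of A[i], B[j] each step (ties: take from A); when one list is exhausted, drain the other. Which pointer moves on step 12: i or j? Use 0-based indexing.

i=0 j=0: A[i]=4>B[j]=1 take 1, j++
i=0 j=1: A[i]=4>B[j]=2 take 2, j++
i=0 j=2: A[i]=4<=B[j]=4 take 4, i++
i=1 j=2: A[i]=6>B[j]=4 take 4, j++
i=1 j=3: A[i]=6<=B[j]=11 take 6, i++
i=2 j=3: A[i]=10<=B[j]=11 take 10, i++
i=3 j=3: A[i]=14>B[j]=11 take 11, j++
i=3 j=4: A[i]=14<=B[j]=16 take 14, i++
i=4 j=4: A[i]=21>B[j]=16 take 16, j++
i=4 j=5: A[i]=21<=B[j]=22 take 21, i++
i=5 j=5: A[i]=22<=B[j]=22 take 22, i++
i=6 j=5: A[i]=25>B[j]=22 take 22, j++

j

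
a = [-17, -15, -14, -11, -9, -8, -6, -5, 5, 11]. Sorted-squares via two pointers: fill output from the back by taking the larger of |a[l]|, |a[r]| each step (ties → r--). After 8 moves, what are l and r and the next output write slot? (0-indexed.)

l=7, r=8, next write slot=1

[0,9] |-17|>|11| out[9]=289 → l++
[1,9] |-15|>|11| out[8]=225 → l++
[2,9] |-14|>|11| out[7]=196 → l++
[3,9] |-11|<=|11| out[6]=121 → r--
[3,8] |-11|>|5| out[5]=121 → l++
[4,8] |-9|>|5| out[4]=81 → l++
[5,8] |-8|>|5| out[3]=64 → l++
[6,8] |-6|>|5| out[2]=36 → l++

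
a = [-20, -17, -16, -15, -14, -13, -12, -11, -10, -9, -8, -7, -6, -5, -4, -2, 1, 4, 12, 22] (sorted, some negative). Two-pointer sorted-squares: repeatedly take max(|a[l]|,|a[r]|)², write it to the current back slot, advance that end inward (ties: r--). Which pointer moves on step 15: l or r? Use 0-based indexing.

l

l=0 r=19: |-20|<=|22| out[19]=484, r--
l=0 r=18: |-20|>|12| out[18]=400, l++
l=1 r=18: |-17|>|12| out[17]=289, l++
l=2 r=18: |-16|>|12| out[16]=256, l++
l=3 r=18: |-15|>|12| out[15]=225, l++
l=4 r=18: |-14|>|12| out[14]=196, l++
l=5 r=18: |-13|>|12| out[13]=169, l++
l=6 r=18: |-12|<=|12| out[12]=144, r--
l=6 r=17: |-12|>|4| out[11]=144, l++
l=7 r=17: |-11|>|4| out[10]=121, l++
l=8 r=17: |-10|>|4| out[9]=100, l++
l=9 r=17: |-9|>|4| out[8]=81, l++
l=10 r=17: |-8|>|4| out[7]=64, l++
l=11 r=17: |-7|>|4| out[6]=49, l++
l=12 r=17: |-6|>|4| out[5]=36, l++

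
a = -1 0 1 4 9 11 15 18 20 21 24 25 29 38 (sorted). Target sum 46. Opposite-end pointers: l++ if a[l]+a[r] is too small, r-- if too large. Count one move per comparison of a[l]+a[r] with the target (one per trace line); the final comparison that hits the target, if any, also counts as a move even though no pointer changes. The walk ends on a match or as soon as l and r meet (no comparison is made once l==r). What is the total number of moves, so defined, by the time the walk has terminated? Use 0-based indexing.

12 moves

l=0 r=13: -1+38=37 <46, l++
l=1 r=13: 0+38=38 <46, l++
l=2 r=13: 1+38=39 <46, l++
l=3 r=13: 4+38=42 <46, l++
l=4 r=13: 9+38=47 >46, r--
l=4 r=12: 9+29=38 <46, l++
l=5 r=12: 11+29=40 <46, l++
l=6 r=12: 15+29=44 <46, l++
l=7 r=12: 18+29=47 >46, r--
l=7 r=11: 18+25=43 <46, l++
l=8 r=11: 20+25=45 <46, l++
l=9 r=11: 21+25=46, found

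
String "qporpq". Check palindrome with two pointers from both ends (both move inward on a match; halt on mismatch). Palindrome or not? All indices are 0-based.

not a palindrome (mismatch at 2,3)

[0,5] 'q'=='q' → l++,r--
[1,4] 'p'=='p' → l++,r--
[2,3] 'o'!='r' → stop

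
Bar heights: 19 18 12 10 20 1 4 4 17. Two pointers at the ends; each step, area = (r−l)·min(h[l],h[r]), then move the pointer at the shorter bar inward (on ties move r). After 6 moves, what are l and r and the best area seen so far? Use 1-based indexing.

l=3, r=5, best area=136

[1,9] min(19,17)*8=136 best=136 * → r--
[1,8] min(19,4)*7=28 best=136 → r--
[1,7] min(19,4)*6=24 best=136 → r--
[1,6] min(19,1)*5=5 best=136 → r--
[1,5] min(19,20)*4=76 best=136 → l++
[2,5] min(18,20)*3=54 best=136 → l++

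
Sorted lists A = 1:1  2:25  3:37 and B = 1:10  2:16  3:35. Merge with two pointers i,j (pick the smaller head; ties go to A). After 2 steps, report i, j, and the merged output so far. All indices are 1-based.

[i=1,j=1] A[i]=1<=B[j]=10 take 1 → i++
[i=2,j=1] A[i]=25>B[j]=10 take 10 → j++

i=2, j=2, merged so far=[1, 10]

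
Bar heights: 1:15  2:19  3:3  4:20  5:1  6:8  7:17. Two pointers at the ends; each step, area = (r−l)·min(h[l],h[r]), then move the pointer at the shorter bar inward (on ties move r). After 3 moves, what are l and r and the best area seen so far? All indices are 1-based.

l=1 r=7: min(15,17)*6=90 best=90 *, l++
l=2 r=7: min(19,17)*5=85 best=90, r--
l=2 r=6: min(19,8)*4=32 best=90, r--

l=2, r=5, best area=90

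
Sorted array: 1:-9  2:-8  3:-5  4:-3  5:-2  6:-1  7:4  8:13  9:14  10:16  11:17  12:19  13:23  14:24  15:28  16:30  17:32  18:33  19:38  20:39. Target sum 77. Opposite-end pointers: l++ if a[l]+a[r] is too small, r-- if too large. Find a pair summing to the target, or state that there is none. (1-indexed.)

l=1 r=20: -9+39=30 <77, l++
l=2 r=20: -8+39=31 <77, l++
l=3 r=20: -5+39=34 <77, l++
l=4 r=20: -3+39=36 <77, l++
l=5 r=20: -2+39=37 <77, l++
l=6 r=20: -1+39=38 <77, l++
l=7 r=20: 4+39=43 <77, l++
l=8 r=20: 13+39=52 <77, l++
l=9 r=20: 14+39=53 <77, l++
l=10 r=20: 16+39=55 <77, l++
l=11 r=20: 17+39=56 <77, l++
l=12 r=20: 19+39=58 <77, l++
l=13 r=20: 23+39=62 <77, l++
l=14 r=20: 24+39=63 <77, l++
l=15 r=20: 28+39=67 <77, l++
l=16 r=20: 30+39=69 <77, l++
l=17 r=20: 32+39=71 <77, l++
l=18 r=20: 33+39=72 <77, l++
l=19 r=20: 38+39=77, found

(38, 39)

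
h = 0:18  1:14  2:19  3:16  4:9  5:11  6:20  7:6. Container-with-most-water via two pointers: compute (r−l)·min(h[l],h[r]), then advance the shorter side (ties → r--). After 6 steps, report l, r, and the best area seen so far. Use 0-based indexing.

l=5, r=6, best area=108

[0,7] min(18,6)*7=42 best=42 * → r--
[0,6] min(18,20)*6=108 best=108 * → l++
[1,6] min(14,20)*5=70 best=108 → l++
[2,6] min(19,20)*4=76 best=108 → l++
[3,6] min(16,20)*3=48 best=108 → l++
[4,6] min(9,20)*2=18 best=108 → l++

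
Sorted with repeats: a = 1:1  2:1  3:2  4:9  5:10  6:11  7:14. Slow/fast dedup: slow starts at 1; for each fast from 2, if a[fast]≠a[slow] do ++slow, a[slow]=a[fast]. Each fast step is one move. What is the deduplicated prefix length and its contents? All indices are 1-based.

slow=1 fast=2: a[fast]=1=a[slow] dup, fast++
slow=1 fast=3: a[fast]=2≠a[slow]=1 write a[2]=2, slow++,fast++
slow=2 fast=4: a[fast]=9≠a[slow]=2 write a[3]=9, slow++,fast++
slow=3 fast=5: a[fast]=10≠a[slow]=9 write a[4]=10, slow++,fast++
slow=4 fast=6: a[fast]=11≠a[slow]=10 write a[5]=11, slow++,fast++
slow=5 fast=7: a[fast]=14≠a[slow]=11 write a[6]=14, slow++,fast++

length 6; prefix = [1, 2, 9, 10, 11, 14]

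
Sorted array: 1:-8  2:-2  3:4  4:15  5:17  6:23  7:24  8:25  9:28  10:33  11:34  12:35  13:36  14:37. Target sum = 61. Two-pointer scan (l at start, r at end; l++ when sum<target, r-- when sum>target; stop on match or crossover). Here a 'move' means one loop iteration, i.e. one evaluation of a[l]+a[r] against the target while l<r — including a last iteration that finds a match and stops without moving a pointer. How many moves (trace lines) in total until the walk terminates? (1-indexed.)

7 moves

[1,14] -8+37=29 <61 → l++
[2,14] -2+37=35 <61 → l++
[3,14] 4+37=41 <61 → l++
[4,14] 15+37=52 <61 → l++
[5,14] 17+37=54 <61 → l++
[6,14] 23+37=60 <61 → l++
[7,14] 24+37=61 → found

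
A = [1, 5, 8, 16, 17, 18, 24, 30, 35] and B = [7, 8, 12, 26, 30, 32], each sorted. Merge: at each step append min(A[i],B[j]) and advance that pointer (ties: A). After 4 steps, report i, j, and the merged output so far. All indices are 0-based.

[i=0,j=0] A[i]=1<=B[j]=7 take 1 → i++
[i=1,j=0] A[i]=5<=B[j]=7 take 5 → i++
[i=2,j=0] A[i]=8>B[j]=7 take 7 → j++
[i=2,j=1] A[i]=8<=B[j]=8 take 8 → i++

i=3, j=1, merged so far=[1, 5, 7, 8]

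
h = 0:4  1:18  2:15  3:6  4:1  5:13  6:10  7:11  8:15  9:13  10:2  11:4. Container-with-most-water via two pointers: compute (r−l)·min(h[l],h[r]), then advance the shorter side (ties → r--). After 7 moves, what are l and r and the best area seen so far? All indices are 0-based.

l=1, r=5, best area=105

[0,11] min(4,4)*11=44 best=44 * → r--
[0,10] min(4,2)*10=20 best=44 → r--
[0,9] min(4,13)*9=36 best=44 → l++
[1,9] min(18,13)*8=104 best=104 * → r--
[1,8] min(18,15)*7=105 best=105 * → r--
[1,7] min(18,11)*6=66 best=105 → r--
[1,6] min(18,10)*5=50 best=105 → r--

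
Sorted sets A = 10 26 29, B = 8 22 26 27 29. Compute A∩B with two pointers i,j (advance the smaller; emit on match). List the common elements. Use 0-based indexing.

intersection = [26, 29]

i=0 j=0: 10>8, j++
i=0 j=1: 10<22, i++
i=1 j=1: 26>22, j++
i=1 j=2: 26==26 emit, i++,j++
i=2 j=3: 29>27, j++
i=2 j=4: 29==29 emit, i++,j++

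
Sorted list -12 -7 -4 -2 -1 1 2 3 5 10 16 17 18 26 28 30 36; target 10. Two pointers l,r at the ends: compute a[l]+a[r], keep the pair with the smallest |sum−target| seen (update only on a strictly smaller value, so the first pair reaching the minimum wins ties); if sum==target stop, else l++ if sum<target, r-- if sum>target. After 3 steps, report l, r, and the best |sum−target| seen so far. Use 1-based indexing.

l=1, r=14, best |Δ|=6

l=1 r=17: -12+36=24 d=14 *, r--
l=1 r=16: -12+30=18 d=8 *, r--
l=1 r=15: -12+28=16 d=6 *, r--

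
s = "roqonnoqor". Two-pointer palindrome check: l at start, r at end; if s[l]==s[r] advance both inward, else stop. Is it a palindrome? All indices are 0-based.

[0,9] 'r'=='r' → l++,r--
[1,8] 'o'=='o' → l++,r--
[2,7] 'q'=='q' → l++,r--
[3,6] 'o'=='o' → l++,r--
[4,5] 'n'=='n' → l++,r--

palindrome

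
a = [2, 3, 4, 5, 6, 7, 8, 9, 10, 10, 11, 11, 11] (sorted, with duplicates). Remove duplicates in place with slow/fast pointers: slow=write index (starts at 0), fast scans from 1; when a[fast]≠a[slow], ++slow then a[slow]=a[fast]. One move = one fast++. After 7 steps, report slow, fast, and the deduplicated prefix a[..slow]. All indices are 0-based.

slow=7, fast=8, prefix=[2, 3, 4, 5, 6, 7, 8, 9]

slow=0 fast=1: a[fast]=3≠a[slow]=2 write a[1]=3, slow++,fast++
slow=1 fast=2: a[fast]=4≠a[slow]=3 write a[2]=4, slow++,fast++
slow=2 fast=3: a[fast]=5≠a[slow]=4 write a[3]=5, slow++,fast++
slow=3 fast=4: a[fast]=6≠a[slow]=5 write a[4]=6, slow++,fast++
slow=4 fast=5: a[fast]=7≠a[slow]=6 write a[5]=7, slow++,fast++
slow=5 fast=6: a[fast]=8≠a[slow]=7 write a[6]=8, slow++,fast++
slow=6 fast=7: a[fast]=9≠a[slow]=8 write a[7]=9, slow++,fast++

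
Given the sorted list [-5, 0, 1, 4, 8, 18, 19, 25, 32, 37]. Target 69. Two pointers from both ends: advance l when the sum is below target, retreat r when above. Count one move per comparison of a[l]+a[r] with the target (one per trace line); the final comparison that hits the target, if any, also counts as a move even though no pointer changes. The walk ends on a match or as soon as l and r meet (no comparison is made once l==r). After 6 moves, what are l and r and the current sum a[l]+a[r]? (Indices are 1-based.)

l=7, r=10, sum=56

[1,10] -5+37=32 <69 → l++
[2,10] 0+37=37 <69 → l++
[3,10] 1+37=38 <69 → l++
[4,10] 4+37=41 <69 → l++
[5,10] 8+37=45 <69 → l++
[6,10] 18+37=55 <69 → l++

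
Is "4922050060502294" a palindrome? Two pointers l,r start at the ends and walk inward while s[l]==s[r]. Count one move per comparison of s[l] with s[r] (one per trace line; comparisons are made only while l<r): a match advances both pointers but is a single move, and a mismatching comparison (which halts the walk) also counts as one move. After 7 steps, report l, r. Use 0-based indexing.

l=0 r=15: '4'=='4', l++,r--
l=1 r=14: '9'=='9', l++,r--
l=2 r=13: '2'=='2', l++,r--
l=3 r=12: '2'=='2', l++,r--
l=4 r=11: '0'=='0', l++,r--
l=5 r=10: '5'=='5', l++,r--
l=6 r=9: '0'=='0', l++,r--

l=7, r=8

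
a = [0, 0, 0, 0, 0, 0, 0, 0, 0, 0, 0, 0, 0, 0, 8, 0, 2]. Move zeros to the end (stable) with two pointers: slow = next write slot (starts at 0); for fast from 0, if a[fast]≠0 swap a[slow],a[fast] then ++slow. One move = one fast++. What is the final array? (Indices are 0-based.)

slow=0 fast=0: a[fast]=0, fast++
slow=0 fast=1: a[fast]=0, fast++
slow=0 fast=2: a[fast]=0, fast++
slow=0 fast=3: a[fast]=0, fast++
slow=0 fast=4: a[fast]=0, fast++
slow=0 fast=5: a[fast]=0, fast++
slow=0 fast=6: a[fast]=0, fast++
slow=0 fast=7: a[fast]=0, fast++
slow=0 fast=8: a[fast]=0, fast++
slow=0 fast=9: a[fast]=0, fast++
slow=0 fast=10: a[fast]=0, fast++
slow=0 fast=11: a[fast]=0, fast++
slow=0 fast=12: a[fast]=0, fast++
slow=0 fast=13: a[fast]=0, fast++
slow=0 fast=14: a[fast]=8≠0 swap→a[0]=8, slow++,fast++
slow=1 fast=15: a[fast]=0, fast++
slow=1 fast=16: a[fast]=2≠0 swap→a[1]=2, slow++,fast++

[8, 2, 0, 0, 0, 0, 0, 0, 0, 0, 0, 0, 0, 0, 0, 0, 0]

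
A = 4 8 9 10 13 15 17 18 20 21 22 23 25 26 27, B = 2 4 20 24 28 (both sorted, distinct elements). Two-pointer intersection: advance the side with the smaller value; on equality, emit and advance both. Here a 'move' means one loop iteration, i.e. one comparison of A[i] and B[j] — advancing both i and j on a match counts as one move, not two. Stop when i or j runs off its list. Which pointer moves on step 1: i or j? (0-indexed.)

j

[i=0,j=0] 4>2 → j++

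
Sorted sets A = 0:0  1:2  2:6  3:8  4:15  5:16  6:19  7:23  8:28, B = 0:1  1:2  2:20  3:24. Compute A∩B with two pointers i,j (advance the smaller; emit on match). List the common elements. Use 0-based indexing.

intersection = [2]

i=0 j=0: 0<1, i++
i=1 j=0: 2>1, j++
i=1 j=1: 2==2 emit, i++,j++
i=2 j=2: 6<20, i++
i=3 j=2: 8<20, i++
i=4 j=2: 15<20, i++
i=5 j=2: 16<20, i++
i=6 j=2: 19<20, i++
i=7 j=2: 23>20, j++
i=7 j=3: 23<24, i++
i=8 j=3: 28>24, j++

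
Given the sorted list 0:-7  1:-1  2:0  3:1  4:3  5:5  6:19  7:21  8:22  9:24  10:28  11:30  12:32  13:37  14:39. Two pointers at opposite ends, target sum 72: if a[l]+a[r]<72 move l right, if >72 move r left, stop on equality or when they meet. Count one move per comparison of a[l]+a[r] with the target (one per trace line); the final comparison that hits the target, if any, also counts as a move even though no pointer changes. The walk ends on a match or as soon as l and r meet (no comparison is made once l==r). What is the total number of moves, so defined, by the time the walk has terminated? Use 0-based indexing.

[0,14] -7+39=32 <72 → l++
[1,14] -1+39=38 <72 → l++
[2,14] 0+39=39 <72 → l++
[3,14] 1+39=40 <72 → l++
[4,14] 3+39=42 <72 → l++
[5,14] 5+39=44 <72 → l++
[6,14] 19+39=58 <72 → l++
[7,14] 21+39=60 <72 → l++
[8,14] 22+39=61 <72 → l++
[9,14] 24+39=63 <72 → l++
[10,14] 28+39=67 <72 → l++
[11,14] 30+39=69 <72 → l++
[12,14] 32+39=71 <72 → l++
[13,14] 37+39=76 >72 → r--

14 moves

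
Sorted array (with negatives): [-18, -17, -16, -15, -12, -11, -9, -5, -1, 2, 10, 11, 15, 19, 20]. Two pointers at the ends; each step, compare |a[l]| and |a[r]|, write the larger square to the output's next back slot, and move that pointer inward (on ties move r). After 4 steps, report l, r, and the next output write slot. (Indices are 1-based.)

l=1 r=15: |-18|<=|20| out[15]=400, r--
l=1 r=14: |-18|<=|19| out[14]=361, r--
l=1 r=13: |-18|>|15| out[13]=324, l++
l=2 r=13: |-17|>|15| out[12]=289, l++

l=3, r=13, next write slot=11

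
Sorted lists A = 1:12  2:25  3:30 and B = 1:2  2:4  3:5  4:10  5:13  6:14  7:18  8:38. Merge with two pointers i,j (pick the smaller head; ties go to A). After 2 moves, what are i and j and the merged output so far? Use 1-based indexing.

i=1, j=3, merged so far=[2, 4]

i=1 j=1: A[i]=12>B[j]=2 take 2, j++
i=1 j=2: A[i]=12>B[j]=4 take 4, j++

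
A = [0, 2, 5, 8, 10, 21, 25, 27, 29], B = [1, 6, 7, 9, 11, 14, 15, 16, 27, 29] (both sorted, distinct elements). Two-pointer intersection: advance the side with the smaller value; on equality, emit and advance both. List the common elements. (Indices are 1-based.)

[i=1,j=1] 0<1 → i++
[i=2,j=1] 2>1 → j++
[i=2,j=2] 2<6 → i++
[i=3,j=2] 5<6 → i++
[i=4,j=2] 8>6 → j++
[i=4,j=3] 8>7 → j++
[i=4,j=4] 8<9 → i++
[i=5,j=4] 10>9 → j++
[i=5,j=5] 10<11 → i++
[i=6,j=5] 21>11 → j++
[i=6,j=6] 21>14 → j++
[i=6,j=7] 21>15 → j++
[i=6,j=8] 21>16 → j++
[i=6,j=9] 21<27 → i++
[i=7,j=9] 25<27 → i++
[i=8,j=9] 27==27 emit → i++,j++
[i=9,j=10] 29==29 emit → i++,j++

intersection = [27, 29]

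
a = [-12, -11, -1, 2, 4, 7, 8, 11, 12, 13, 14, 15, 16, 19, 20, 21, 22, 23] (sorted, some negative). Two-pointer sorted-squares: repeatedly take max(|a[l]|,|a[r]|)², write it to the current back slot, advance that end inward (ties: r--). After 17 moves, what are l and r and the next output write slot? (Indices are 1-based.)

l=3, r=3, next write slot=1

l=1 r=18: |-12|<=|23| out[18]=529, r--
l=1 r=17: |-12|<=|22| out[17]=484, r--
l=1 r=16: |-12|<=|21| out[16]=441, r--
l=1 r=15: |-12|<=|20| out[15]=400, r--
l=1 r=14: |-12|<=|19| out[14]=361, r--
l=1 r=13: |-12|<=|16| out[13]=256, r--
l=1 r=12: |-12|<=|15| out[12]=225, r--
l=1 r=11: |-12|<=|14| out[11]=196, r--
l=1 r=10: |-12|<=|13| out[10]=169, r--
l=1 r=9: |-12|<=|12| out[9]=144, r--
l=1 r=8: |-12|>|11| out[8]=144, l++
l=2 r=8: |-11|<=|11| out[7]=121, r--
l=2 r=7: |-11|>|8| out[6]=121, l++
l=3 r=7: |-1|<=|8| out[5]=64, r--
l=3 r=6: |-1|<=|7| out[4]=49, r--
l=3 r=5: |-1|<=|4| out[3]=16, r--
l=3 r=4: |-1|<=|2| out[2]=4, r--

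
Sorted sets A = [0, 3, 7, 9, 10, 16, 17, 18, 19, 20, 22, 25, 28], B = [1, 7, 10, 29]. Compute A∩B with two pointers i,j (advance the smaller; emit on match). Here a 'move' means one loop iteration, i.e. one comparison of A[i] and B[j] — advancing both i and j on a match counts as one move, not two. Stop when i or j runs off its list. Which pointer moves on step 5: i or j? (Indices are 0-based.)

[i=0,j=0] 0<1 → i++
[i=1,j=0] 3>1 → j++
[i=1,j=1] 3<7 → i++
[i=2,j=1] 7==7 emit → i++,j++
[i=3,j=2] 9<10 → i++

i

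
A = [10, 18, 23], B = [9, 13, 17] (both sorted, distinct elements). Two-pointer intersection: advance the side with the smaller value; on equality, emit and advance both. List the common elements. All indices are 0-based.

[i=0,j=0] 10>9 → j++
[i=0,j=1] 10<13 → i++
[i=1,j=1] 18>13 → j++
[i=1,j=2] 18>17 → j++

intersection = []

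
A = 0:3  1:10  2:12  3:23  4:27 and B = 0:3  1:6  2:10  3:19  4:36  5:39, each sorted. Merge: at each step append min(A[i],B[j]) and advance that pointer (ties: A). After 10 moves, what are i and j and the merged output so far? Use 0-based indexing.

[i=0,j=0] A[i]=3<=B[j]=3 take 3 → i++
[i=1,j=0] A[i]=10>B[j]=3 take 3 → j++
[i=1,j=1] A[i]=10>B[j]=6 take 6 → j++
[i=1,j=2] A[i]=10<=B[j]=10 take 10 → i++
[i=2,j=2] A[i]=12>B[j]=10 take 10 → j++
[i=2,j=3] A[i]=12<=B[j]=19 take 12 → i++
[i=3,j=3] A[i]=23>B[j]=19 take 19 → j++
[i=3,j=4] A[i]=23<=B[j]=36 take 23 → i++
[i=4,j=4] A[i]=27<=B[j]=36 take 27 → i++
[i=5,j=4] A done, take B[j]=36 → j++

i=5, j=5, merged so far=[3, 3, 6, 10, 10, 12, 19, 23, 27, 36]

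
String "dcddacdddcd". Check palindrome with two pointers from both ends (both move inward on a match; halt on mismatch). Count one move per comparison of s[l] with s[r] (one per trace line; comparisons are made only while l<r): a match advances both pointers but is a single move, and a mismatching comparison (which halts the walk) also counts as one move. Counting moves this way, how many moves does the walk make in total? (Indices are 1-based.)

l=1 r=11: 'd'=='d', l++,r--
l=2 r=10: 'c'=='c', l++,r--
l=3 r=9: 'd'=='d', l++,r--
l=4 r=8: 'd'=='d', l++,r--
l=5 r=7: 'a'!='d', stop

5 moves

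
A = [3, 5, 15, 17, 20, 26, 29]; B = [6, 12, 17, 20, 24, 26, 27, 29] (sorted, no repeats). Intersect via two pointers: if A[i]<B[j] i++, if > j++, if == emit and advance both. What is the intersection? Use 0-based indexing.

intersection = [17, 20, 26, 29]

[i=0,j=0] 3<6 → i++
[i=1,j=0] 5<6 → i++
[i=2,j=0] 15>6 → j++
[i=2,j=1] 15>12 → j++
[i=2,j=2] 15<17 → i++
[i=3,j=2] 17==17 emit → i++,j++
[i=4,j=3] 20==20 emit → i++,j++
[i=5,j=4] 26>24 → j++
[i=5,j=5] 26==26 emit → i++,j++
[i=6,j=6] 29>27 → j++
[i=6,j=7] 29==29 emit → i++,j++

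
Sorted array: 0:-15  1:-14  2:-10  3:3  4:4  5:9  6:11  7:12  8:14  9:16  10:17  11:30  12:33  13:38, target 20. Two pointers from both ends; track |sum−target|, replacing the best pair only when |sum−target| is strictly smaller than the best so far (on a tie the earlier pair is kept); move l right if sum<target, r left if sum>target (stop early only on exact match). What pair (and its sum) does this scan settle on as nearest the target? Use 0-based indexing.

pair (-10, 30) with sum 20 (|Δ|=0)

[0,13] -15+38=23 d=3 * → r--
[0,12] -15+33=18 d=2 * → l++
[1,12] -14+33=19 d=1 * → l++
[2,12] -10+33=23 d=3 → r--
[2,11] -10+30=20 d=0 * → stop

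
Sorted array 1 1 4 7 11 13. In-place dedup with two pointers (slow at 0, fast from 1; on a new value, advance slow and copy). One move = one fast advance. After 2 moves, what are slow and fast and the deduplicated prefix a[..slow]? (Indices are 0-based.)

(s=0,f=1) a[fast]=1=a[slow] dup → fast++
(s=0,f=2) a[fast]=4≠a[slow]=1 write a[1]=4 → slow++,fast++

slow=1, fast=3, prefix=[1, 4]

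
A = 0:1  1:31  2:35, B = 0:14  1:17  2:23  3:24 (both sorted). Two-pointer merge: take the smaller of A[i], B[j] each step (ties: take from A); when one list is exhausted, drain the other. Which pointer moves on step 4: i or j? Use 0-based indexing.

i=0 j=0: A[i]=1<=B[j]=14 take 1, i++
i=1 j=0: A[i]=31>B[j]=14 take 14, j++
i=1 j=1: A[i]=31>B[j]=17 take 17, j++
i=1 j=2: A[i]=31>B[j]=23 take 23, j++

j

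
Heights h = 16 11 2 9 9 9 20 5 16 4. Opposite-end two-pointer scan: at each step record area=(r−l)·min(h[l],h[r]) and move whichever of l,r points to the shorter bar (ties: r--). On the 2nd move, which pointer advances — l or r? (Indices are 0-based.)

r

[0,9] min(16,4)*9=36 best=36 * → r--
[0,8] min(16,16)*8=128 best=128 * → r--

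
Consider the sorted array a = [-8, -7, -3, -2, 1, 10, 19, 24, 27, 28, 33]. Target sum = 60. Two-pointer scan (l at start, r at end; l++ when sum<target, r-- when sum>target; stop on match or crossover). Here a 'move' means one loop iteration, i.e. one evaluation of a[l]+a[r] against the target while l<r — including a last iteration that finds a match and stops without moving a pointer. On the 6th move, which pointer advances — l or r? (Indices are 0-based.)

l

l=0 r=10: -8+33=25 <60, l++
l=1 r=10: -7+33=26 <60, l++
l=2 r=10: -3+33=30 <60, l++
l=3 r=10: -2+33=31 <60, l++
l=4 r=10: 1+33=34 <60, l++
l=5 r=10: 10+33=43 <60, l++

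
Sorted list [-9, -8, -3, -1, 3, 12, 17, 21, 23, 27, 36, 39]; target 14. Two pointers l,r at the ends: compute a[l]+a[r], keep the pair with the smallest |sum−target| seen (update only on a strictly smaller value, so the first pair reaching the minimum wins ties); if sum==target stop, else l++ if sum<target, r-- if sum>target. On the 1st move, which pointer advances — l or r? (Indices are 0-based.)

l=0 r=11: -9+39=30 d=16 *, r--

r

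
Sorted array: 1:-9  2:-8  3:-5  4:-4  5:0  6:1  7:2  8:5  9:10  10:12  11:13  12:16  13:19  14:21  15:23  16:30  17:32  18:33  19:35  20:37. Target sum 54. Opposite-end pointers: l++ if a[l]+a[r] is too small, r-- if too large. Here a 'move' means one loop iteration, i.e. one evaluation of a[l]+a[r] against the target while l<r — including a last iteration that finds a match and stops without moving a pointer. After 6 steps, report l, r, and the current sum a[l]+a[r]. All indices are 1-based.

l=1 r=20: -9+37=28 <54, l++
l=2 r=20: -8+37=29 <54, l++
l=3 r=20: -5+37=32 <54, l++
l=4 r=20: -4+37=33 <54, l++
l=5 r=20: 0+37=37 <54, l++
l=6 r=20: 1+37=38 <54, l++

l=7, r=20, sum=39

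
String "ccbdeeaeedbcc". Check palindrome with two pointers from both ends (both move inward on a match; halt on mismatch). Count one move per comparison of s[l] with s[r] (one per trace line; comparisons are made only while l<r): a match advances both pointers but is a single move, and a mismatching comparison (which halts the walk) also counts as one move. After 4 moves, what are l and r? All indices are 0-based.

l=4, r=8

[0,12] 'c'=='c' → l++,r--
[1,11] 'c'=='c' → l++,r--
[2,10] 'b'=='b' → l++,r--
[3,9] 'd'=='d' → l++,r--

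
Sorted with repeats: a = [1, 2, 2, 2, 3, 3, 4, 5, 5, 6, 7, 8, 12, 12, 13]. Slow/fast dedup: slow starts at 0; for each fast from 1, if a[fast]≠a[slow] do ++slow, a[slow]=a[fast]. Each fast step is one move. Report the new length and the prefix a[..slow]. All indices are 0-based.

(s=0,f=1) a[fast]=2≠a[slow]=1 write a[1]=2 → slow++,fast++
(s=1,f=2) a[fast]=2=a[slow] dup → fast++
(s=1,f=3) a[fast]=2=a[slow] dup → fast++
(s=1,f=4) a[fast]=3≠a[slow]=2 write a[2]=3 → slow++,fast++
(s=2,f=5) a[fast]=3=a[slow] dup → fast++
(s=2,f=6) a[fast]=4≠a[slow]=3 write a[3]=4 → slow++,fast++
(s=3,f=7) a[fast]=5≠a[slow]=4 write a[4]=5 → slow++,fast++
(s=4,f=8) a[fast]=5=a[slow] dup → fast++
(s=4,f=9) a[fast]=6≠a[slow]=5 write a[5]=6 → slow++,fast++
(s=5,f=10) a[fast]=7≠a[slow]=6 write a[6]=7 → slow++,fast++
(s=6,f=11) a[fast]=8≠a[slow]=7 write a[7]=8 → slow++,fast++
(s=7,f=12) a[fast]=12≠a[slow]=8 write a[8]=12 → slow++,fast++
(s=8,f=13) a[fast]=12=a[slow] dup → fast++
(s=8,f=14) a[fast]=13≠a[slow]=12 write a[9]=13 → slow++,fast++

length 10; prefix = [1, 2, 3, 4, 5, 6, 7, 8, 12, 13]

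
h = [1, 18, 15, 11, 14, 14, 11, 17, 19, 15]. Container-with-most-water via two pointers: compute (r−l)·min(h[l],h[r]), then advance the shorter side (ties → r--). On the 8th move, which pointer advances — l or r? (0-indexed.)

l

l=0 r=9: min(1,15)*9=9 best=9 *, l++
l=1 r=9: min(18,15)*8=120 best=120 *, r--
l=1 r=8: min(18,19)*7=126 best=126 *, l++
l=2 r=8: min(15,19)*6=90 best=126, l++
l=3 r=8: min(11,19)*5=55 best=126, l++
l=4 r=8: min(14,19)*4=56 best=126, l++
l=5 r=8: min(14,19)*3=42 best=126, l++
l=6 r=8: min(11,19)*2=22 best=126, l++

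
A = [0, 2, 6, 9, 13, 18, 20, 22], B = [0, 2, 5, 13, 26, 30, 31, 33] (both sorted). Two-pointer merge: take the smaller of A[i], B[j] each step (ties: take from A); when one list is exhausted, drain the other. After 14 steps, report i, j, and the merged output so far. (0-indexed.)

[i=0,j=0] A[i]=0<=B[j]=0 take 0 → i++
[i=1,j=0] A[i]=2>B[j]=0 take 0 → j++
[i=1,j=1] A[i]=2<=B[j]=2 take 2 → i++
[i=2,j=1] A[i]=6>B[j]=2 take 2 → j++
[i=2,j=2] A[i]=6>B[j]=5 take 5 → j++
[i=2,j=3] A[i]=6<=B[j]=13 take 6 → i++
[i=3,j=3] A[i]=9<=B[j]=13 take 9 → i++
[i=4,j=3] A[i]=13<=B[j]=13 take 13 → i++
[i=5,j=3] A[i]=18>B[j]=13 take 13 → j++
[i=5,j=4] A[i]=18<=B[j]=26 take 18 → i++
[i=6,j=4] A[i]=20<=B[j]=26 take 20 → i++
[i=7,j=4] A[i]=22<=B[j]=26 take 22 → i++
[i=8,j=4] A done, take B[j]=26 → j++
[i=8,j=5] A done, take B[j]=30 → j++

i=8, j=6, merged so far=[0, 0, 2, 2, 5, 6, 9, 13, 13, 18, 20, 22, 26, 30]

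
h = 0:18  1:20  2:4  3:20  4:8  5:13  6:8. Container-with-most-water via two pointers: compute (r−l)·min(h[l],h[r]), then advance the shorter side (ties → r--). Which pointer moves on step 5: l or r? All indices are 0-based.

r

[0,6] min(18,8)*6=48 best=48 * → r--
[0,5] min(18,13)*5=65 best=65 * → r--
[0,4] min(18,8)*4=32 best=65 → r--
[0,3] min(18,20)*3=54 best=65 → l++
[1,3] min(20,20)*2=40 best=65 → r--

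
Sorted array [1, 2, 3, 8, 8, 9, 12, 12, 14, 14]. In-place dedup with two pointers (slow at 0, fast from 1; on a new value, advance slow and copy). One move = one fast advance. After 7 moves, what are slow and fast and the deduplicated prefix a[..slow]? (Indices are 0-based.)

slow=5, fast=8, prefix=[1, 2, 3, 8, 9, 12]

(s=0,f=1) a[fast]=2≠a[slow]=1 write a[1]=2 → slow++,fast++
(s=1,f=2) a[fast]=3≠a[slow]=2 write a[2]=3 → slow++,fast++
(s=2,f=3) a[fast]=8≠a[slow]=3 write a[3]=8 → slow++,fast++
(s=3,f=4) a[fast]=8=a[slow] dup → fast++
(s=3,f=5) a[fast]=9≠a[slow]=8 write a[4]=9 → slow++,fast++
(s=4,f=6) a[fast]=12≠a[slow]=9 write a[5]=12 → slow++,fast++
(s=5,f=7) a[fast]=12=a[slow] dup → fast++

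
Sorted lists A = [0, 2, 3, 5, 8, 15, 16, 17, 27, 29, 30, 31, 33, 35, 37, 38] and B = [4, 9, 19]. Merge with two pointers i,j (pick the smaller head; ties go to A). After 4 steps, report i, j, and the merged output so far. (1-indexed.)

[i=1,j=1] A[i]=0<=B[j]=4 take 0 → i++
[i=2,j=1] A[i]=2<=B[j]=4 take 2 → i++
[i=3,j=1] A[i]=3<=B[j]=4 take 3 → i++
[i=4,j=1] A[i]=5>B[j]=4 take 4 → j++

i=4, j=2, merged so far=[0, 2, 3, 4]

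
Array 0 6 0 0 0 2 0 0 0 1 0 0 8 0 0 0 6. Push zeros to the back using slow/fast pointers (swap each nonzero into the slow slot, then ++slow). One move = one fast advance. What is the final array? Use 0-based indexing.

(s=0,f=0) a[fast]=0 → fast++
(s=0,f=1) a[fast]=6≠0 swap→a[0]=6 → slow++,fast++
(s=1,f=2) a[fast]=0 → fast++
(s=1,f=3) a[fast]=0 → fast++
(s=1,f=4) a[fast]=0 → fast++
(s=1,f=5) a[fast]=2≠0 swap→a[1]=2 → slow++,fast++
(s=2,f=6) a[fast]=0 → fast++
(s=2,f=7) a[fast]=0 → fast++
(s=2,f=8) a[fast]=0 → fast++
(s=2,f=9) a[fast]=1≠0 swap→a[2]=1 → slow++,fast++
(s=3,f=10) a[fast]=0 → fast++
(s=3,f=11) a[fast]=0 → fast++
(s=3,f=12) a[fast]=8≠0 swap→a[3]=8 → slow++,fast++
(s=4,f=13) a[fast]=0 → fast++
(s=4,f=14) a[fast]=0 → fast++
(s=4,f=15) a[fast]=0 → fast++
(s=4,f=16) a[fast]=6≠0 swap→a[4]=6 → slow++,fast++

[6, 2, 1, 8, 6, 0, 0, 0, 0, 0, 0, 0, 0, 0, 0, 0, 0]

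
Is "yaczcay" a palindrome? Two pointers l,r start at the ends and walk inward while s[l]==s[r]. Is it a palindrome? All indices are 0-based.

[0,6] 'y'=='y' → l++,r--
[1,5] 'a'=='a' → l++,r--
[2,4] 'c'=='c' → l++,r--

palindrome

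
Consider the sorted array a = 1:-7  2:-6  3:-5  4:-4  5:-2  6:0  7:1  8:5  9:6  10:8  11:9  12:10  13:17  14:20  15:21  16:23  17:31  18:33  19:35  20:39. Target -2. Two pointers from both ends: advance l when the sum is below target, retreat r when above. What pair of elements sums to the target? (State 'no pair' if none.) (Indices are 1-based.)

(-7, 5)

[1,20] -7+39=32 >-2 → r--
[1,19] -7+35=28 >-2 → r--
[1,18] -7+33=26 >-2 → r--
[1,17] -7+31=24 >-2 → r--
[1,16] -7+23=16 >-2 → r--
[1,15] -7+21=14 >-2 → r--
[1,14] -7+20=13 >-2 → r--
[1,13] -7+17=10 >-2 → r--
[1,12] -7+10=3 >-2 → r--
[1,11] -7+9=2 >-2 → r--
[1,10] -7+8=1 >-2 → r--
[1,9] -7+6=-1 >-2 → r--
[1,8] -7+5=-2 → found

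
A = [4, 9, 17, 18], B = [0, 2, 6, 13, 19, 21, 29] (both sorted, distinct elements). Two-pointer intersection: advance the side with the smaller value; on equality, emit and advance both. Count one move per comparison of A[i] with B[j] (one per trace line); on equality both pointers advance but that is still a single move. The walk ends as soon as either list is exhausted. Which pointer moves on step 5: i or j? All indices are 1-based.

[i=1,j=1] 4>0 → j++
[i=1,j=2] 4>2 → j++
[i=1,j=3] 4<6 → i++
[i=2,j=3] 9>6 → j++
[i=2,j=4] 9<13 → i++

i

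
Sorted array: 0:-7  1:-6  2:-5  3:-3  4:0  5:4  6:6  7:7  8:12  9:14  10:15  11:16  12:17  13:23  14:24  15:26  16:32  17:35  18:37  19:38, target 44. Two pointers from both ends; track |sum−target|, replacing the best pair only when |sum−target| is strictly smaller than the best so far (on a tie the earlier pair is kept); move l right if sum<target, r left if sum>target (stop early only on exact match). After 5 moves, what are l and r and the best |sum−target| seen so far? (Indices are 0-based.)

l=5, r=19, best |Δ|=6

[0,19] -7+38=31 d=13 * → l++
[1,19] -6+38=32 d=12 * → l++
[2,19] -5+38=33 d=11 * → l++
[3,19] -3+38=35 d=9 * → l++
[4,19] 0+38=38 d=6 * → l++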